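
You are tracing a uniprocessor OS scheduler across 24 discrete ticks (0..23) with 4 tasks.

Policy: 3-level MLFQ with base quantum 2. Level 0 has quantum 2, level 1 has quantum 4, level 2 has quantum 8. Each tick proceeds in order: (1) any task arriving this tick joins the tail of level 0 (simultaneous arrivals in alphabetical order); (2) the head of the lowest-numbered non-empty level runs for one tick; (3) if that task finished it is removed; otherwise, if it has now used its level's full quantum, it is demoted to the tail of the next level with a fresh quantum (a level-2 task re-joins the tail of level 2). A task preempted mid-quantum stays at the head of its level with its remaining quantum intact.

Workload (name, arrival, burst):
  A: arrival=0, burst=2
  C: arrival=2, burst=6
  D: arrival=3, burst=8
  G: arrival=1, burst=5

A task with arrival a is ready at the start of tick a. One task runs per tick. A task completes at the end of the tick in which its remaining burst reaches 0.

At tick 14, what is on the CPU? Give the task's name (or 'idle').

running at tick 14 = C

t=0: L0/L1/L2 = A/-/- → run A
t=1: L0/L1/L2 = AG/-/- → run A
t=2: L0/L1/L2 = GC/-/- → run G
t=3: L0/L1/L2 = GCD/-/- → run G
t=4: L0/L1/L2 = CD/G/- → run C
t=5: L0/L1/L2 = CD/G/- → run C
t=6: L0/L1/L2 = D/GC/- → run D
t=7: L0/L1/L2 = D/GC/- → run D
t=8: L0/L1/L2 = -/GCD/- → run G
t=9: L0/L1/L2 = -/GCD/- → run G
t=10: L0/L1/L2 = -/GCD/- → run G
t=11: L0/L1/L2 = -/CD/- → run C
t=12: L0/L1/L2 = -/CD/- → run C
t=13: L0/L1/L2 = -/CD/- → run C
t=14: L0/L1/L2 = -/CD/- → run C
t=15: L0/L1/L2 = -/D/- → run D
t=16: L0/L1/L2 = -/D/- → run D
t=17: L0/L1/L2 = -/D/- → run D
t=18: L0/L1/L2 = -/D/- → run D
t=19: L0/L1/L2 = -/-/D → run D
t=20: L0/L1/L2 = -/-/D → run D
t=21: (idle)
t=22: (idle)
t=23: (idle)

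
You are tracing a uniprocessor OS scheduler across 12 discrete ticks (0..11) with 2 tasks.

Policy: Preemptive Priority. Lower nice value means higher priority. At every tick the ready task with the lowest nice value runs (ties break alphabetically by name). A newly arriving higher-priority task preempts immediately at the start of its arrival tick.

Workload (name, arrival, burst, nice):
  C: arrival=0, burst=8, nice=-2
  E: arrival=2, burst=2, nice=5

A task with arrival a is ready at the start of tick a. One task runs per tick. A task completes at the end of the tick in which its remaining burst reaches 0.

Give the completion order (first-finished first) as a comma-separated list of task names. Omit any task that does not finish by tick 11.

completion order = C, E

t=0: ready={C} → run C
t=1: ready={C} → run C
t=2: ready={C,E} → run C
t=3: ready={C,E} → run C
t=4: ready={C,E} → run C
t=5: ready={C,E} → run C
t=6: ready={C,E} → run C
t=7: ready={C,E} → run C
t=8: ready={E} → run E
t=9: ready={E} → run E
t=10: (idle)
t=11: (idle)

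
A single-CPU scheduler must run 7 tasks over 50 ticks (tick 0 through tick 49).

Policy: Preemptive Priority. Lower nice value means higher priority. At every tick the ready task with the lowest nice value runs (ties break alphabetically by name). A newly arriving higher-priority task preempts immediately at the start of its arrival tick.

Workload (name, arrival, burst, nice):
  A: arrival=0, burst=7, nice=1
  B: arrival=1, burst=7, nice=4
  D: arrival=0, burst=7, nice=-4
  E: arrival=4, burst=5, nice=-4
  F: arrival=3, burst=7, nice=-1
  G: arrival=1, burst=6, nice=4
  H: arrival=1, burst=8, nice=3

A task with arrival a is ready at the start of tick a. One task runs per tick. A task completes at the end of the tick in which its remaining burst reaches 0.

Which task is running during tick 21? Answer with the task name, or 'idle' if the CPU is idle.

t=0: ready={A,D} → run D
t=1: ready={A,B,D,G,H} → run D
t=2: ready={A,B,D,G,H} → run D
t=3: ready={A,B,D,F,G,H} → run D
t=4: ready={A,B,D,E,F,G,H} → run D
t=5: ready={A,B,D,E,F,G,H} → run D
t=6: ready={A,B,D,E,F,G,H} → run D
t=7: ready={A,B,E,F,G,H} → run E
t=8: ready={A,B,E,F,G,H} → run E
t=9: ready={A,B,E,F,G,H} → run E
t=10: ready={A,B,E,F,G,H} → run E
t=11: ready={A,B,E,F,G,H} → run E
t=12: ready={A,B,F,G,H} → run F
t=13: ready={A,B,F,G,H} → run F
t=14: ready={A,B,F,G,H} → run F
t=15: ready={A,B,F,G,H} → run F
t=16: ready={A,B,F,G,H} → run F
t=17: ready={A,B,F,G,H} → run F
t=18: ready={A,B,F,G,H} → run F
t=19: ready={A,B,G,H} → run A
t=20: ready={A,B,G,H} → run A
t=21: ready={A,B,G,H} → run A
t=22: ready={A,B,G,H} → run A
t=23: ready={A,B,G,H} → run A
t=24: ready={A,B,G,H} → run A
t=25: ready={A,B,G,H} → run A
t=26: ready={B,G,H} → run H
t=27: ready={B,G,H} → run H
t=28: ready={B,G,H} → run H
t=29: ready={B,G,H} → run H
t=30: ready={B,G,H} → run H
t=31: ready={B,G,H} → run H
t=32: ready={B,G,H} → run H
t=33: ready={B,G,H} → run H
t=34: ready={B,G} → run B
t=35: ready={B,G} → run B
t=36: ready={B,G} → run B
t=37: ready={B,G} → run B
t=38: ready={B,G} → run B
t=39: ready={B,G} → run B
t=40: ready={B,G} → run B
t=41: ready={G} → run G
t=42: ready={G} → run G
t=43: ready={G} → run G
t=44: ready={G} → run G
t=45: ready={G} → run G
t=46: ready={G} → run G
t=47: (idle)
t=48: (idle)
t=49: (idle)

running at tick 21 = A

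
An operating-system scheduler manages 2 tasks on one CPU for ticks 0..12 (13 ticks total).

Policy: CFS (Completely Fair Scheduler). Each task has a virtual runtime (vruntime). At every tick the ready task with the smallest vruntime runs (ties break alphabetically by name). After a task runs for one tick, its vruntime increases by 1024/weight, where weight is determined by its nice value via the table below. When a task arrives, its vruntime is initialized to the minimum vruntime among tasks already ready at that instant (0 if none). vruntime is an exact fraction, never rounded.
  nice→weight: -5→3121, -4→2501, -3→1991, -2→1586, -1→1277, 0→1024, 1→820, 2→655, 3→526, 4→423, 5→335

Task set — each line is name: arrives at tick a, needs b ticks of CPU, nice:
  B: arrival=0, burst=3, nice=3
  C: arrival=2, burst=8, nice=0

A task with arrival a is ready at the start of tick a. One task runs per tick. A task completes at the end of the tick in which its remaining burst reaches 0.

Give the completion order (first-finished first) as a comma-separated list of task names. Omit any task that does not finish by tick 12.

completion order = B, C

t=0: vr[B=0] → run B
t=1: vr[B=512/263] → run B
t=2: vr[B=1024/263 C=1024/263] → run B
t=3: vr[C=1024/263] → run C
t=4: vr[C=1287/263] → run C
t=5: vr[C=1550/263] → run C
t=6: vr[C=1813/263] → run C
t=7: vr[C=2076/263] → run C
t=8: vr[C=2339/263] → run C
t=9: vr[C=2602/263] → run C
t=10: vr[C=2865/263] → run C
t=11: (idle)
t=12: (idle)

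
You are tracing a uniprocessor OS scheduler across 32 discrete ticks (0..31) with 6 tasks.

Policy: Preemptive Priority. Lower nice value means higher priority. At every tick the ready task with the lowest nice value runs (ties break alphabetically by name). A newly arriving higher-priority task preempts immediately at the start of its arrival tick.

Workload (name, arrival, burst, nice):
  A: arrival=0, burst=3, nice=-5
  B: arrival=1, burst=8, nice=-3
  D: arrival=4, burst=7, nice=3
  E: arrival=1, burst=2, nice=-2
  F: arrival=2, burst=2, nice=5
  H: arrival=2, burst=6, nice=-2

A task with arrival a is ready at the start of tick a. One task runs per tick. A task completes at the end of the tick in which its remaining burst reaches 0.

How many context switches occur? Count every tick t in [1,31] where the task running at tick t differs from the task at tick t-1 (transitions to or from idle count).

context switches = 6

t=0: ready={A} → run A
t=1: ready={A,B,E} → run A
t=2: ready={A,B,E,F,H} → run A
t=3: ready={B,E,F,H} → run B
t=4: ready={B,D,E,F,H} → run B
t=5: ready={B,D,E,F,H} → run B
t=6: ready={B,D,E,F,H} → run B
t=7: ready={B,D,E,F,H} → run B
t=8: ready={B,D,E,F,H} → run B
t=9: ready={B,D,E,F,H} → run B
t=10: ready={B,D,E,F,H} → run B
t=11: ready={D,E,F,H} → run E
t=12: ready={D,E,F,H} → run E
t=13: ready={D,F,H} → run H
t=14: ready={D,F,H} → run H
t=15: ready={D,F,H} → run H
t=16: ready={D,F,H} → run H
t=17: ready={D,F,H} → run H
t=18: ready={D,F,H} → run H
t=19: ready={D,F} → run D
t=20: ready={D,F} → run D
t=21: ready={D,F} → run D
t=22: ready={D,F} → run D
t=23: ready={D,F} → run D
t=24: ready={D,F} → run D
t=25: ready={D,F} → run D
t=26: ready={F} → run F
t=27: ready={F} → run F
t=28: (idle)
t=29: (idle)
t=30: (idle)
t=31: (idle)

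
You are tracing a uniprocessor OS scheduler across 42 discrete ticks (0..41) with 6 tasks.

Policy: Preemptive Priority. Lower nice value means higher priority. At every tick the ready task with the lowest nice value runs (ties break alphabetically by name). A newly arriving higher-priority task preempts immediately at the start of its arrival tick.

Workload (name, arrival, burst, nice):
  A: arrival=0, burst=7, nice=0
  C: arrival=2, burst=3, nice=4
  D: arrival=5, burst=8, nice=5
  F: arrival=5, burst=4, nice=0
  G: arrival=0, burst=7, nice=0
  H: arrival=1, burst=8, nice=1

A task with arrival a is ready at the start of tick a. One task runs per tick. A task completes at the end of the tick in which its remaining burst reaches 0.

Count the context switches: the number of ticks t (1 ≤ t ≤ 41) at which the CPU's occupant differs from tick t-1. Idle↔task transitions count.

t=0: ready={A,G} → run A
t=1: ready={A,G,H} → run A
t=2: ready={A,C,G,H} → run A
t=3: ready={A,C,G,H} → run A
t=4: ready={A,C,G,H} → run A
t=5: ready={A,C,D,F,G,H} → run A
t=6: ready={A,C,D,F,G,H} → run A
t=7: ready={C,D,F,G,H} → run F
t=8: ready={C,D,F,G,H} → run F
t=9: ready={C,D,F,G,H} → run F
t=10: ready={C,D,F,G,H} → run F
t=11: ready={C,D,G,H} → run G
t=12: ready={C,D,G,H} → run G
t=13: ready={C,D,G,H} → run G
t=14: ready={C,D,G,H} → run G
t=15: ready={C,D,G,H} → run G
t=16: ready={C,D,G,H} → run G
t=17: ready={C,D,G,H} → run G
t=18: ready={C,D,H} → run H
t=19: ready={C,D,H} → run H
t=20: ready={C,D,H} → run H
t=21: ready={C,D,H} → run H
t=22: ready={C,D,H} → run H
t=23: ready={C,D,H} → run H
t=24: ready={C,D,H} → run H
t=25: ready={C,D,H} → run H
t=26: ready={C,D} → run C
t=27: ready={C,D} → run C
t=28: ready={C,D} → run C
t=29: ready={D} → run D
t=30: ready={D} → run D
t=31: ready={D} → run D
t=32: ready={D} → run D
t=33: ready={D} → run D
t=34: ready={D} → run D
t=35: ready={D} → run D
t=36: ready={D} → run D
t=37: (idle)
t=38: (idle)
t=39: (idle)
t=40: (idle)
t=41: (idle)

context switches = 6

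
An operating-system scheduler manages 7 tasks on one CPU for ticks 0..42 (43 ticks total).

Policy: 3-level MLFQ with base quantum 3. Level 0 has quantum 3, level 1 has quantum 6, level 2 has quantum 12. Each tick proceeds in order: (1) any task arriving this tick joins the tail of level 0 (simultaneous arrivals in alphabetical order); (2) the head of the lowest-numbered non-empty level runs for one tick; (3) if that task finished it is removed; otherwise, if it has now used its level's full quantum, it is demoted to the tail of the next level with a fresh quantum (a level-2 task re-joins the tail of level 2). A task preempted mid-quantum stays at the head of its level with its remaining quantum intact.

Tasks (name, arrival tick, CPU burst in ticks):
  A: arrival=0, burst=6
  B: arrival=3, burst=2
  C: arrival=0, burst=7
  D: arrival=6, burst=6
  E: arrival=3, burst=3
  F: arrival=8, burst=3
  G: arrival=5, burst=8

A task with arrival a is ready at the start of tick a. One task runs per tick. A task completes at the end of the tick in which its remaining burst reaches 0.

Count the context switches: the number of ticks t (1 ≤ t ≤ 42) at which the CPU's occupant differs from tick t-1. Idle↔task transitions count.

t=0: L0/L1/L2 = AC/-/- → run A
t=1: L0/L1/L2 = AC/-/- → run A
t=2: L0/L1/L2 = AC/-/- → run A
t=3: L0/L1/L2 = CBE/A/- → run C
t=4: L0/L1/L2 = CBE/A/- → run C
t=5: L0/L1/L2 = CBEG/A/- → run C
t=6: L0/L1/L2 = BEGD/AC/- → run B
t=7: L0/L1/L2 = BEGD/AC/- → run B
t=8: L0/L1/L2 = EGDF/AC/- → run E
t=9: L0/L1/L2 = EGDF/AC/- → run E
t=10: L0/L1/L2 = EGDF/AC/- → run E
t=11: L0/L1/L2 = GDF/AC/- → run G
t=12: L0/L1/L2 = GDF/AC/- → run G
t=13: L0/L1/L2 = GDF/AC/- → run G
t=14: L0/L1/L2 = DF/ACG/- → run D
t=15: L0/L1/L2 = DF/ACG/- → run D
t=16: L0/L1/L2 = DF/ACG/- → run D
t=17: L0/L1/L2 = F/ACGD/- → run F
t=18: L0/L1/L2 = F/ACGD/- → run F
t=19: L0/L1/L2 = F/ACGD/- → run F
t=20: L0/L1/L2 = -/ACGD/- → run A
t=21: L0/L1/L2 = -/ACGD/- → run A
t=22: L0/L1/L2 = -/ACGD/- → run A
t=23: L0/L1/L2 = -/CGD/- → run C
t=24: L0/L1/L2 = -/CGD/- → run C
t=25: L0/L1/L2 = -/CGD/- → run C
t=26: L0/L1/L2 = -/CGD/- → run C
t=27: L0/L1/L2 = -/GD/- → run G
t=28: L0/L1/L2 = -/GD/- → run G
t=29: L0/L1/L2 = -/GD/- → run G
t=30: L0/L1/L2 = -/GD/- → run G
t=31: L0/L1/L2 = -/GD/- → run G
t=32: L0/L1/L2 = -/D/- → run D
t=33: L0/L1/L2 = -/D/- → run D
t=34: L0/L1/L2 = -/D/- → run D
t=35: (idle)
t=36: (idle)
t=37: (idle)
t=38: (idle)
t=39: (idle)
t=40: (idle)
t=41: (idle)
t=42: (idle)

context switches = 11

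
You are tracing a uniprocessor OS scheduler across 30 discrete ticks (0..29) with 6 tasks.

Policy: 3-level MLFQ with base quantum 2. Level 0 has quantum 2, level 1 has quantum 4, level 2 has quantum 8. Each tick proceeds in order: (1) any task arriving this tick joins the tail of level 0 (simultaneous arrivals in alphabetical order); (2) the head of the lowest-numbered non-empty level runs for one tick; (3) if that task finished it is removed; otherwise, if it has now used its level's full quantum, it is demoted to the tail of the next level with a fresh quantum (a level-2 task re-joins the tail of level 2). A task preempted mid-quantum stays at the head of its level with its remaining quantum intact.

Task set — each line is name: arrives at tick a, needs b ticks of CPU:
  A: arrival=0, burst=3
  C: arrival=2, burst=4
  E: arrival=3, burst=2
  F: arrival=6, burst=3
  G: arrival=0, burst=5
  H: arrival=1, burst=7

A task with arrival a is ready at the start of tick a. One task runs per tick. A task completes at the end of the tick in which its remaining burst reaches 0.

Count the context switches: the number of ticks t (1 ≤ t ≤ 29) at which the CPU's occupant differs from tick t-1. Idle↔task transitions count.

t=0: L0/L1/L2 = AG/-/- → run A
t=1: L0/L1/L2 = AGH/-/- → run A
t=2: L0/L1/L2 = GHC/A/- → run G
t=3: L0/L1/L2 = GHCE/A/- → run G
t=4: L0/L1/L2 = HCE/AG/- → run H
t=5: L0/L1/L2 = HCE/AG/- → run H
t=6: L0/L1/L2 = CEF/AGH/- → run C
t=7: L0/L1/L2 = CEF/AGH/- → run C
t=8: L0/L1/L2 = EF/AGHC/- → run E
t=9: L0/L1/L2 = EF/AGHC/- → run E
t=10: L0/L1/L2 = F/AGHC/- → run F
t=11: L0/L1/L2 = F/AGHC/- → run F
t=12: L0/L1/L2 = -/AGHCF/- → run A
t=13: L0/L1/L2 = -/GHCF/- → run G
t=14: L0/L1/L2 = -/GHCF/- → run G
t=15: L0/L1/L2 = -/GHCF/- → run G
t=16: L0/L1/L2 = -/HCF/- → run H
t=17: L0/L1/L2 = -/HCF/- → run H
t=18: L0/L1/L2 = -/HCF/- → run H
t=19: L0/L1/L2 = -/HCF/- → run H
t=20: L0/L1/L2 = -/CF/H → run C
t=21: L0/L1/L2 = -/CF/H → run C
t=22: L0/L1/L2 = -/F/H → run F
t=23: L0/L1/L2 = -/-/H → run H
t=24: (idle)
t=25: (idle)
t=26: (idle)
t=27: (idle)
t=28: (idle)
t=29: (idle)

context switches = 12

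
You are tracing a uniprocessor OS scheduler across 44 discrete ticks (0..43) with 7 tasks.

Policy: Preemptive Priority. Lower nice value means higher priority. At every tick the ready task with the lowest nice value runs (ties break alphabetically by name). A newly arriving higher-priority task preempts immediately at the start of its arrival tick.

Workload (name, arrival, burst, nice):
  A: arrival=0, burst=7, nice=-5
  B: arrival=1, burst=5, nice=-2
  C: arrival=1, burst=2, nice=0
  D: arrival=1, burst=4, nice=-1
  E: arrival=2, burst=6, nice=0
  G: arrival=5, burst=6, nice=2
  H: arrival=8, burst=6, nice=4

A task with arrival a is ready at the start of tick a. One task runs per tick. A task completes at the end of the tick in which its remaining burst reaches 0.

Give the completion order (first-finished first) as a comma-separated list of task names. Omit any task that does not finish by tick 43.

completion order = A, B, D, C, E, G, H

t=0: ready={A} → run A
t=1: ready={A,B,C,D} → run A
t=2: ready={A,B,C,D,E} → run A
t=3: ready={A,B,C,D,E} → run A
t=4: ready={A,B,C,D,E} → run A
t=5: ready={A,B,C,D,E,G} → run A
t=6: ready={A,B,C,D,E,G} → run A
t=7: ready={B,C,D,E,G} → run B
t=8: ready={B,C,D,E,G,H} → run B
t=9: ready={B,C,D,E,G,H} → run B
t=10: ready={B,C,D,E,G,H} → run B
t=11: ready={B,C,D,E,G,H} → run B
t=12: ready={C,D,E,G,H} → run D
t=13: ready={C,D,E,G,H} → run D
t=14: ready={C,D,E,G,H} → run D
t=15: ready={C,D,E,G,H} → run D
t=16: ready={C,E,G,H} → run C
t=17: ready={C,E,G,H} → run C
t=18: ready={E,G,H} → run E
t=19: ready={E,G,H} → run E
t=20: ready={E,G,H} → run E
t=21: ready={E,G,H} → run E
t=22: ready={E,G,H} → run E
t=23: ready={E,G,H} → run E
t=24: ready={G,H} → run G
t=25: ready={G,H} → run G
t=26: ready={G,H} → run G
t=27: ready={G,H} → run G
t=28: ready={G,H} → run G
t=29: ready={G,H} → run G
t=30: ready={H} → run H
t=31: ready={H} → run H
t=32: ready={H} → run H
t=33: ready={H} → run H
t=34: ready={H} → run H
t=35: ready={H} → run H
t=36: (idle)
t=37: (idle)
t=38: (idle)
t=39: (idle)
t=40: (idle)
t=41: (idle)
t=42: (idle)
t=43: (idle)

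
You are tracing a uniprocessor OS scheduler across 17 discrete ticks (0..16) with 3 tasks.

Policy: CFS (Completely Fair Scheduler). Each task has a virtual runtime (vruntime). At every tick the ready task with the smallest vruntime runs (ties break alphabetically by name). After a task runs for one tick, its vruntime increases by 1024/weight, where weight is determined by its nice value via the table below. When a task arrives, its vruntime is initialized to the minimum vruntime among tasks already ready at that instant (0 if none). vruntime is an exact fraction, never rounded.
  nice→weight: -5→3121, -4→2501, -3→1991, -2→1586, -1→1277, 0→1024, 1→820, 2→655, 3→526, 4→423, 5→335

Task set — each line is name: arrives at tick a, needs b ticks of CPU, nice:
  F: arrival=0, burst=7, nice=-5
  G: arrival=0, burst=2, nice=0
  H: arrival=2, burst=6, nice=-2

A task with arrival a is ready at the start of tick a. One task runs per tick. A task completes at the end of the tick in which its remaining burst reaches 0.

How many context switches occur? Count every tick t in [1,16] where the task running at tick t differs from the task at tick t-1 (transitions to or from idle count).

t=0: vr[F=0 G=0] → run F
t=1: vr[F=1024/3121 G=0] → run G
t=2: vr[F=1024/3121 G=1 H=1024/3121] → run F
t=3: vr[F=2048/3121 G=1 H=1024/3121] → run H
t=4: vr[F=2048/3121 G=1 H=2409984/2474953] → run F
t=5: vr[F=3072/3121 G=1 H=2409984/2474953] → run H
t=6: vr[F=3072/3121 G=1 H=4007936/2474953] → run F
t=7: vr[F=4096/3121 G=1 H=4007936/2474953] → run G
t=8: vr[F=4096/3121 H=4007936/2474953] → run F
t=9: vr[F=5120/3121 H=4007936/2474953] → run H
t=10: vr[F=5120/3121 H=5605888/2474953] → run F
t=11: vr[F=6144/3121 H=5605888/2474953] → run F
t=12: vr[H=5605888/2474953] → run H
t=13: vr[H=7203840/2474953] → run H
t=14: vr[H=8801792/2474953] → run H
t=15: (idle)
t=16: (idle)

context switches = 12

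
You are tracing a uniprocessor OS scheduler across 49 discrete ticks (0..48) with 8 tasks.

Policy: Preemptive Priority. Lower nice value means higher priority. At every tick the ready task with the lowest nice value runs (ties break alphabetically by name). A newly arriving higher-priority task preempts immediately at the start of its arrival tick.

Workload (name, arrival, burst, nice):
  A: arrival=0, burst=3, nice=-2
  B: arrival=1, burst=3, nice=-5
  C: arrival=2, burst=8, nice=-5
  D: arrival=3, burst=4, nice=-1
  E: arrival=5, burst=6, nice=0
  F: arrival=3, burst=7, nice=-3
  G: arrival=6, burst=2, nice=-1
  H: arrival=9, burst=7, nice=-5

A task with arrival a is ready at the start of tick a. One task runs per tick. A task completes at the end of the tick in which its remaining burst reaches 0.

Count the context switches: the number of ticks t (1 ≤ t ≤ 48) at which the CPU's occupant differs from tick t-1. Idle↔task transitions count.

t=0: ready={A} → run A
t=1: ready={A,B} → run B
t=2: ready={A,B,C} → run B
t=3: ready={A,B,C,D,F} → run B
t=4: ready={A,C,D,F} → run C
t=5: ready={A,C,D,E,F} → run C
t=6: ready={A,C,D,E,F,G} → run C
t=7: ready={A,C,D,E,F,G} → run C
t=8: ready={A,C,D,E,F,G} → run C
t=9: ready={A,C,D,E,F,G,H} → run C
t=10: ready={A,C,D,E,F,G,H} → run C
t=11: ready={A,C,D,E,F,G,H} → run C
t=12: ready={A,D,E,F,G,H} → run H
t=13: ready={A,D,E,F,G,H} → run H
t=14: ready={A,D,E,F,G,H} → run H
t=15: ready={A,D,E,F,G,H} → run H
t=16: ready={A,D,E,F,G,H} → run H
t=17: ready={A,D,E,F,G,H} → run H
t=18: ready={A,D,E,F,G,H} → run H
t=19: ready={A,D,E,F,G} → run F
t=20: ready={A,D,E,F,G} → run F
t=21: ready={A,D,E,F,G} → run F
t=22: ready={A,D,E,F,G} → run F
t=23: ready={A,D,E,F,G} → run F
t=24: ready={A,D,E,F,G} → run F
t=25: ready={A,D,E,F,G} → run F
t=26: ready={A,D,E,G} → run A
t=27: ready={A,D,E,G} → run A
t=28: ready={D,E,G} → run D
t=29: ready={D,E,G} → run D
t=30: ready={D,E,G} → run D
t=31: ready={D,E,G} → run D
t=32: ready={E,G} → run G
t=33: ready={E,G} → run G
t=34: ready={E} → run E
t=35: ready={E} → run E
t=36: ready={E} → run E
t=37: ready={E} → run E
t=38: ready={E} → run E
t=39: ready={E} → run E
t=40: (idle)
t=41: (idle)
t=42: (idle)
t=43: (idle)
t=44: (idle)
t=45: (idle)
t=46: (idle)
t=47: (idle)
t=48: (idle)

context switches = 9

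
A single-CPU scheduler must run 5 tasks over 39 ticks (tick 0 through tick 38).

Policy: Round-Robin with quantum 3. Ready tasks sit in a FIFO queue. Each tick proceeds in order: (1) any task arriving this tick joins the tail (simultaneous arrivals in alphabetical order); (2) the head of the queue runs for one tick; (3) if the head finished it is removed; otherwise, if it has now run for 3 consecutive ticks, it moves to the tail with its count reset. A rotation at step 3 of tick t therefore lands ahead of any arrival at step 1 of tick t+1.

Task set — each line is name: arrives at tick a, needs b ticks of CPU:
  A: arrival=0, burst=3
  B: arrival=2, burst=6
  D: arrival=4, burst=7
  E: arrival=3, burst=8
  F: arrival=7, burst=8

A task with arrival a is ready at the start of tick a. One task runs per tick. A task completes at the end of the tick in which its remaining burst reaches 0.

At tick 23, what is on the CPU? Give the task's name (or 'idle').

running at tick 23 = D

t=0: queue=[A] q_used=0 → run A
t=1: queue=[A] q_used=1 → run A
t=2: queue=[A,B] q_used=2 → run A
t=3: queue=[B,E] q_used=0 → run B
t=4: queue=[B,E,D] q_used=1 → run B
t=5: queue=[B,E,D] q_used=2 → run B
t=6: queue=[E,D,B] q_used=0 → run E
t=7: queue=[E,D,B,F] q_used=1 → run E
t=8: queue=[E,D,B,F] q_used=2 → run E
t=9: queue=[D,B,F,E] q_used=0 → run D
t=10: queue=[D,B,F,E] q_used=1 → run D
t=11: queue=[D,B,F,E] q_used=2 → run D
t=12: queue=[B,F,E,D] q_used=0 → run B
t=13: queue=[B,F,E,D] q_used=1 → run B
t=14: queue=[B,F,E,D] q_used=2 → run B
t=15: queue=[F,E,D] q_used=0 → run F
t=16: queue=[F,E,D] q_used=1 → run F
t=17: queue=[F,E,D] q_used=2 → run F
t=18: queue=[E,D,F] q_used=0 → run E
t=19: queue=[E,D,F] q_used=1 → run E
t=20: queue=[E,D,F] q_used=2 → run E
t=21: queue=[D,F,E] q_used=0 → run D
t=22: queue=[D,F,E] q_used=1 → run D
t=23: queue=[D,F,E] q_used=2 → run D
t=24: queue=[F,E,D] q_used=0 → run F
t=25: queue=[F,E,D] q_used=1 → run F
t=26: queue=[F,E,D] q_used=2 → run F
t=27: queue=[E,D,F] q_used=0 → run E
t=28: queue=[E,D,F] q_used=1 → run E
t=29: queue=[D,F] q_used=0 → run D
t=30: queue=[F] q_used=0 → run F
t=31: queue=[F] q_used=1 → run F
t=32: (idle)
t=33: (idle)
t=34: (idle)
t=35: (idle)
t=36: (idle)
t=37: (idle)
t=38: (idle)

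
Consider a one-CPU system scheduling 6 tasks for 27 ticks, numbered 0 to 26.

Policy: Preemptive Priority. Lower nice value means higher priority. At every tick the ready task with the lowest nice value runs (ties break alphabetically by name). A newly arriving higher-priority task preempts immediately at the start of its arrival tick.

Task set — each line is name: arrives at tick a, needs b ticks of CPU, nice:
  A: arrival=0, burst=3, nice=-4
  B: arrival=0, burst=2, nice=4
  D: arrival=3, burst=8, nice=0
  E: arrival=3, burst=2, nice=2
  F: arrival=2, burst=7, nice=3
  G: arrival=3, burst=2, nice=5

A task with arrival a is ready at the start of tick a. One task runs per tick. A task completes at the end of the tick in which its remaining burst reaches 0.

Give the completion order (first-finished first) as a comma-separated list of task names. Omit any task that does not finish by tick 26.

t=0: ready={A,B} → run A
t=1: ready={A,B} → run A
t=2: ready={A,B,F} → run A
t=3: ready={B,D,E,F,G} → run D
t=4: ready={B,D,E,F,G} → run D
t=5: ready={B,D,E,F,G} → run D
t=6: ready={B,D,E,F,G} → run D
t=7: ready={B,D,E,F,G} → run D
t=8: ready={B,D,E,F,G} → run D
t=9: ready={B,D,E,F,G} → run D
t=10: ready={B,D,E,F,G} → run D
t=11: ready={B,E,F,G} → run E
t=12: ready={B,E,F,G} → run E
t=13: ready={B,F,G} → run F
t=14: ready={B,F,G} → run F
t=15: ready={B,F,G} → run F
t=16: ready={B,F,G} → run F
t=17: ready={B,F,G} → run F
t=18: ready={B,F,G} → run F
t=19: ready={B,F,G} → run F
t=20: ready={B,G} → run B
t=21: ready={B,G} → run B
t=22: ready={G} → run G
t=23: ready={G} → run G
t=24: (idle)
t=25: (idle)
t=26: (idle)

completion order = A, D, E, F, B, G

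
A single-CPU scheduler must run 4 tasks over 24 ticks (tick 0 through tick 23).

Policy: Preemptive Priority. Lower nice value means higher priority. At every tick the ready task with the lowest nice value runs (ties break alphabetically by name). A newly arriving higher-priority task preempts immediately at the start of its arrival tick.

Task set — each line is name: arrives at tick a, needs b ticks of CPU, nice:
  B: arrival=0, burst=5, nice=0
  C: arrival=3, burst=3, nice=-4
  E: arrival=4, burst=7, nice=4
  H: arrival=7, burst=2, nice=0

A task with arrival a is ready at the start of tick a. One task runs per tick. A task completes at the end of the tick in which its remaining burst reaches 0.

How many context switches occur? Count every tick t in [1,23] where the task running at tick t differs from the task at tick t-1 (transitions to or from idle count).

t=0: ready={B} → run B
t=1: ready={B} → run B
t=2: ready={B} → run B
t=3: ready={B,C} → run C
t=4: ready={B,C,E} → run C
t=5: ready={B,C,E} → run C
t=6: ready={B,E} → run B
t=7: ready={B,E,H} → run B
t=8: ready={E,H} → run H
t=9: ready={E,H} → run H
t=10: ready={E} → run E
t=11: ready={E} → run E
t=12: ready={E} → run E
t=13: ready={E} → run E
t=14: ready={E} → run E
t=15: ready={E} → run E
t=16: ready={E} → run E
t=17: (idle)
t=18: (idle)
t=19: (idle)
t=20: (idle)
t=21: (idle)
t=22: (idle)
t=23: (idle)

context switches = 5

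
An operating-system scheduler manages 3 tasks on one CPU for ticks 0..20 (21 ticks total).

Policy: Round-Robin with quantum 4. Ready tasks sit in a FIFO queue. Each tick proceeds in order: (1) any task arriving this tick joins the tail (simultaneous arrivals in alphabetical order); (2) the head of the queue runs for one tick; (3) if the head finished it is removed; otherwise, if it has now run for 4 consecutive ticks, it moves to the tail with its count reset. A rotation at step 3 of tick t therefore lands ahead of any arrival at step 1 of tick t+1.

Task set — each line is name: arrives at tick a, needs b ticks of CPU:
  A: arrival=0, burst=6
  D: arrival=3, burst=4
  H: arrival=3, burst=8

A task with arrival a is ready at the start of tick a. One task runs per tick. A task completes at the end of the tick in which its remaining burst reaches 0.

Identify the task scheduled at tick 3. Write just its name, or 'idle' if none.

t=0: queue=[A] q_used=0 → run A
t=1: queue=[A] q_used=1 → run A
t=2: queue=[A] q_used=2 → run A
t=3: queue=[A,D,H] q_used=3 → run A
t=4: queue=[D,H,A] q_used=0 → run D
t=5: queue=[D,H,A] q_used=1 → run D
t=6: queue=[D,H,A] q_used=2 → run D
t=7: queue=[D,H,A] q_used=3 → run D
t=8: queue=[H,A] q_used=0 → run H
t=9: queue=[H,A] q_used=1 → run H
t=10: queue=[H,A] q_used=2 → run H
t=11: queue=[H,A] q_used=3 → run H
t=12: queue=[A,H] q_used=0 → run A
t=13: queue=[A,H] q_used=1 → run A
t=14: queue=[H] q_used=0 → run H
t=15: queue=[H] q_used=1 → run H
t=16: queue=[H] q_used=2 → run H
t=17: queue=[H] q_used=3 → run H
t=18: (idle)
t=19: (idle)
t=20: (idle)

running at tick 3 = A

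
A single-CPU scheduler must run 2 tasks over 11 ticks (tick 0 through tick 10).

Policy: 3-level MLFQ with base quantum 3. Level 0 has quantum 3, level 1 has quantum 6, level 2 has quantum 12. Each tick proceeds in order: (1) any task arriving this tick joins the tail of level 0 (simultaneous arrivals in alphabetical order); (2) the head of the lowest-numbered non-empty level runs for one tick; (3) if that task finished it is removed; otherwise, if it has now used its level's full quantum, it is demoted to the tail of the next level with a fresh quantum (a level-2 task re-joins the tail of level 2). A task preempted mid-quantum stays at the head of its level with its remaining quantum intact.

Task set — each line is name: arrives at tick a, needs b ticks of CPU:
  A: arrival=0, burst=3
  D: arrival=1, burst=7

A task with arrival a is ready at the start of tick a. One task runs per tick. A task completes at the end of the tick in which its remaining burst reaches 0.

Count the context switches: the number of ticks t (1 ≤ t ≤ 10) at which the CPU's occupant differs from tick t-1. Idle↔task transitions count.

context switches = 2

t=0: L0/L1/L2 = A/-/- → run A
t=1: L0/L1/L2 = AD/-/- → run A
t=2: L0/L1/L2 = AD/-/- → run A
t=3: L0/L1/L2 = D/-/- → run D
t=4: L0/L1/L2 = D/-/- → run D
t=5: L0/L1/L2 = D/-/- → run D
t=6: L0/L1/L2 = -/D/- → run D
t=7: L0/L1/L2 = -/D/- → run D
t=8: L0/L1/L2 = -/D/- → run D
t=9: L0/L1/L2 = -/D/- → run D
t=10: (idle)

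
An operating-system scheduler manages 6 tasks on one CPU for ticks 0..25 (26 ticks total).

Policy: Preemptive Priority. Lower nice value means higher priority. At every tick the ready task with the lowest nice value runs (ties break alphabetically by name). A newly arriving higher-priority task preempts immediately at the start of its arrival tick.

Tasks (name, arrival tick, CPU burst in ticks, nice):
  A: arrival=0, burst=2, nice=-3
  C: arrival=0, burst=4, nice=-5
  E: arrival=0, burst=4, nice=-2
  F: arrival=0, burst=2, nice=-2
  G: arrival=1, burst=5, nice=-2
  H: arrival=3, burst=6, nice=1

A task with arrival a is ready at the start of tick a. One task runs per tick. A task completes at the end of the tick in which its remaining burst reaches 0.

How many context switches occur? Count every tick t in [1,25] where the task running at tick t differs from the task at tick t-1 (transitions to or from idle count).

t=0: ready={A,C,E,F} → run C
t=1: ready={A,C,E,F,G} → run C
t=2: ready={A,C,E,F,G} → run C
t=3: ready={A,C,E,F,G,H} → run C
t=4: ready={A,E,F,G,H} → run A
t=5: ready={A,E,F,G,H} → run A
t=6: ready={E,F,G,H} → run E
t=7: ready={E,F,G,H} → run E
t=8: ready={E,F,G,H} → run E
t=9: ready={E,F,G,H} → run E
t=10: ready={F,G,H} → run F
t=11: ready={F,G,H} → run F
t=12: ready={G,H} → run G
t=13: ready={G,H} → run G
t=14: ready={G,H} → run G
t=15: ready={G,H} → run G
t=16: ready={G,H} → run G
t=17: ready={H} → run H
t=18: ready={H} → run H
t=19: ready={H} → run H
t=20: ready={H} → run H
t=21: ready={H} → run H
t=22: ready={H} → run H
t=23: (idle)
t=24: (idle)
t=25: (idle)

context switches = 6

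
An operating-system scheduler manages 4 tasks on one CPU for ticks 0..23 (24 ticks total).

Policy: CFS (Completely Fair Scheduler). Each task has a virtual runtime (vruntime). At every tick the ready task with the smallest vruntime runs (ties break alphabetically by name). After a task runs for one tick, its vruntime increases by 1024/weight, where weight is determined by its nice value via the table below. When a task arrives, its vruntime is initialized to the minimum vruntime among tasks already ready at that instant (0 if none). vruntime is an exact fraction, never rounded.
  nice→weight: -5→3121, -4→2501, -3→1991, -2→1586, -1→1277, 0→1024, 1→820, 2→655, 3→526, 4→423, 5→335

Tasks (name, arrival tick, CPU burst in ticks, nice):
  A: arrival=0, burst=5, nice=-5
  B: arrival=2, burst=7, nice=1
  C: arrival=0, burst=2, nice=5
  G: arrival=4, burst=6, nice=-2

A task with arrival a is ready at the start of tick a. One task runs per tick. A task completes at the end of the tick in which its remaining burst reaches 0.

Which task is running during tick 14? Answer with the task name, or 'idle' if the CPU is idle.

t=0: vr[A=0 C=0] → run A
t=1: vr[A=1024/3121 C=0] → run C
t=2: vr[A=1024/3121 B=1024/3121 C=1024/335] → run A
t=3: vr[A=2048/3121 B=1024/3121 C=1024/335] → run B
t=4: vr[A=2048/3121 B=1008896/639805 C=1024/335 G=2048/3121] → run A
t=5: vr[A=3072/3121 B=1008896/639805 C=1024/335 G=2048/3121] → run G
t=6: vr[A=3072/3121 B=1008896/639805 C=1024/335 G=3222016/2474953] → run A
t=7: vr[A=4096/3121 B=1008896/639805 C=1024/335 G=3222016/2474953] → run G
t=8: vr[A=4096/3121 B=1008896/639805 C=1024/335 G=4819968/2474953] → run A
t=9: vr[B=1008896/639805 C=1024/335 G=4819968/2474953] → run B
t=10: vr[B=1807872/639805 C=1024/335 G=4819968/2474953] → run G
t=11: vr[B=1807872/639805 C=1024/335 G=6417920/2474953] → run G
t=12: vr[B=1807872/639805 C=1024/335 G=8015872/2474953] → run B
t=13: vr[B=2606848/639805 C=1024/335 G=8015872/2474953] → run C
t=14: vr[B=2606848/639805 G=8015872/2474953] → run G
t=15: vr[B=2606848/639805 G=9613824/2474953] → run G
t=16: vr[B=2606848/639805] → run B
t=17: vr[B=3405824/639805] → run B
t=18: vr[B=840960/127961] → run B
t=19: vr[B=5003776/639805] → run B
t=20: (idle)
t=21: (idle)
t=22: (idle)
t=23: (idle)

running at tick 14 = G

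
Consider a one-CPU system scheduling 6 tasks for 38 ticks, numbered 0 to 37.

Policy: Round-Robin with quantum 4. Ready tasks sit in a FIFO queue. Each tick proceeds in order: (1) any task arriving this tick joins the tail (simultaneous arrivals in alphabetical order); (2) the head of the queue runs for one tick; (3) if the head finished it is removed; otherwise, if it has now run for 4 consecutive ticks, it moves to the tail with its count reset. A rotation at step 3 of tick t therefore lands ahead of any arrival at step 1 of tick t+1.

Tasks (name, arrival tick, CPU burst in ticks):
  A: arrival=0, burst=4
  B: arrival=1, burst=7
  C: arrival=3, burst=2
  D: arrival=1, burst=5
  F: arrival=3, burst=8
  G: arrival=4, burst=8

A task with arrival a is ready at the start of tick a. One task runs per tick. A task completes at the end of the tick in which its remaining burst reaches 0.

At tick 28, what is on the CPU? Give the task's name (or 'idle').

t=0: queue=[A] q_used=0 → run A
t=1: queue=[A,B,D] q_used=1 → run A
t=2: queue=[A,B,D] q_used=2 → run A
t=3: queue=[A,B,D,C,F] q_used=3 → run A
t=4: queue=[B,D,C,F,G] q_used=0 → run B
t=5: queue=[B,D,C,F,G] q_used=1 → run B
t=6: queue=[B,D,C,F,G] q_used=2 → run B
t=7: queue=[B,D,C,F,G] q_used=3 → run B
t=8: queue=[D,C,F,G,B] q_used=0 → run D
t=9: queue=[D,C,F,G,B] q_used=1 → run D
t=10: queue=[D,C,F,G,B] q_used=2 → run D
t=11: queue=[D,C,F,G,B] q_used=3 → run D
t=12: queue=[C,F,G,B,D] q_used=0 → run C
t=13: queue=[C,F,G,B,D] q_used=1 → run C
t=14: queue=[F,G,B,D] q_used=0 → run F
t=15: queue=[F,G,B,D] q_used=1 → run F
t=16: queue=[F,G,B,D] q_used=2 → run F
t=17: queue=[F,G,B,D] q_used=3 → run F
t=18: queue=[G,B,D,F] q_used=0 → run G
t=19: queue=[G,B,D,F] q_used=1 → run G
t=20: queue=[G,B,D,F] q_used=2 → run G
t=21: queue=[G,B,D,F] q_used=3 → run G
t=22: queue=[B,D,F,G] q_used=0 → run B
t=23: queue=[B,D,F,G] q_used=1 → run B
t=24: queue=[B,D,F,G] q_used=2 → run B
t=25: queue=[D,F,G] q_used=0 → run D
t=26: queue=[F,G] q_used=0 → run F
t=27: queue=[F,G] q_used=1 → run F
t=28: queue=[F,G] q_used=2 → run F
t=29: queue=[F,G] q_used=3 → run F
t=30: queue=[G] q_used=0 → run G
t=31: queue=[G] q_used=1 → run G
t=32: queue=[G] q_used=2 → run G
t=33: queue=[G] q_used=3 → run G
t=34: (idle)
t=35: (idle)
t=36: (idle)
t=37: (idle)

running at tick 28 = F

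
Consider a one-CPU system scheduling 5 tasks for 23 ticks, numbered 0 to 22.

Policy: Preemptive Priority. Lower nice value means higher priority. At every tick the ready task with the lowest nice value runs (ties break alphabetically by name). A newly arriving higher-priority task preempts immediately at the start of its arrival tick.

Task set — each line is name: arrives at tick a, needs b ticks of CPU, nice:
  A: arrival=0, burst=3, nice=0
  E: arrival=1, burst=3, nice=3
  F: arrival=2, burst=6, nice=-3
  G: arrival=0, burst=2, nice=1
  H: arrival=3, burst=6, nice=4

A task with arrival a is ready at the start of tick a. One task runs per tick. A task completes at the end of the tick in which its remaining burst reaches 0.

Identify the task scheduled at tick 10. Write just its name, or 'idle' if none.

t=0: ready={A,G} → run A
t=1: ready={A,E,G} → run A
t=2: ready={A,E,F,G} → run F
t=3: ready={A,E,F,G,H} → run F
t=4: ready={A,E,F,G,H} → run F
t=5: ready={A,E,F,G,H} → run F
t=6: ready={A,E,F,G,H} → run F
t=7: ready={A,E,F,G,H} → run F
t=8: ready={A,E,G,H} → run A
t=9: ready={E,G,H} → run G
t=10: ready={E,G,H} → run G
t=11: ready={E,H} → run E
t=12: ready={E,H} → run E
t=13: ready={E,H} → run E
t=14: ready={H} → run H
t=15: ready={H} → run H
t=16: ready={H} → run H
t=17: ready={H} → run H
t=18: ready={H} → run H
t=19: ready={H} → run H
t=20: (idle)
t=21: (idle)
t=22: (idle)

running at tick 10 = G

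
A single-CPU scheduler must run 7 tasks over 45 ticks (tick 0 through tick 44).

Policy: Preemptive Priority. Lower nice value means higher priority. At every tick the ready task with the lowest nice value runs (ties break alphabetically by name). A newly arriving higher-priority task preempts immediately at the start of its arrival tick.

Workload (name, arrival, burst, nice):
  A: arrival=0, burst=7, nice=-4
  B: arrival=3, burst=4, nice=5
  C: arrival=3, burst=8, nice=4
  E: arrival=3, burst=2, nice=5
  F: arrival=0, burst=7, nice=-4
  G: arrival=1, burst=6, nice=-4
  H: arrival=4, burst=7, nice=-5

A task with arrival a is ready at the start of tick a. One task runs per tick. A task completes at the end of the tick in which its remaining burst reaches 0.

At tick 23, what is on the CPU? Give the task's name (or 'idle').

t=0: ready={A,F} → run A
t=1: ready={A,F,G} → run A
t=2: ready={A,F,G} → run A
t=3: ready={A,B,C,E,F,G} → run A
t=4: ready={A,B,C,E,F,G,H} → run H
t=5: ready={A,B,C,E,F,G,H} → run H
t=6: ready={A,B,C,E,F,G,H} → run H
t=7: ready={A,B,C,E,F,G,H} → run H
t=8: ready={A,B,C,E,F,G,H} → run H
t=9: ready={A,B,C,E,F,G,H} → run H
t=10: ready={A,B,C,E,F,G,H} → run H
t=11: ready={A,B,C,E,F,G} → run A
t=12: ready={A,B,C,E,F,G} → run A
t=13: ready={A,B,C,E,F,G} → run A
t=14: ready={B,C,E,F,G} → run F
t=15: ready={B,C,E,F,G} → run F
t=16: ready={B,C,E,F,G} → run F
t=17: ready={B,C,E,F,G} → run F
t=18: ready={B,C,E,F,G} → run F
t=19: ready={B,C,E,F,G} → run F
t=20: ready={B,C,E,F,G} → run F
t=21: ready={B,C,E,G} → run G
t=22: ready={B,C,E,G} → run G
t=23: ready={B,C,E,G} → run G
t=24: ready={B,C,E,G} → run G
t=25: ready={B,C,E,G} → run G
t=26: ready={B,C,E,G} → run G
t=27: ready={B,C,E} → run C
t=28: ready={B,C,E} → run C
t=29: ready={B,C,E} → run C
t=30: ready={B,C,E} → run C
t=31: ready={B,C,E} → run C
t=32: ready={B,C,E} → run C
t=33: ready={B,C,E} → run C
t=34: ready={B,C,E} → run C
t=35: ready={B,E} → run B
t=36: ready={B,E} → run B
t=37: ready={B,E} → run B
t=38: ready={B,E} → run B
t=39: ready={E} → run E
t=40: ready={E} → run E
t=41: (idle)
t=42: (idle)
t=43: (idle)
t=44: (idle)

running at tick 23 = G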